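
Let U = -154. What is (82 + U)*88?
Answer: -6336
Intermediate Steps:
(82 + U)*88 = (82 - 154)*88 = -72*88 = -6336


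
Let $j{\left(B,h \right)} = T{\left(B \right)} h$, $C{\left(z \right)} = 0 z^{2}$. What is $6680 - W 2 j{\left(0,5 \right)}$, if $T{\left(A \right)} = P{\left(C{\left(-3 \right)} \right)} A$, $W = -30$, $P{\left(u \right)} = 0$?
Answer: $6680$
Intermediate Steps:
$C{\left(z \right)} = 0$
$T{\left(A \right)} = 0$ ($T{\left(A \right)} = 0 A = 0$)
$j{\left(B,h \right)} = 0$ ($j{\left(B,h \right)} = 0 h = 0$)
$6680 - W 2 j{\left(0,5 \right)} = 6680 - \left(-30\right) 2 \cdot 0 = 6680 - \left(-60\right) 0 = 6680 - 0 = 6680 + 0 = 6680$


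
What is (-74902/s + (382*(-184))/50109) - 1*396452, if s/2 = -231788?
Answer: -4604671541045969/11614664892 ≈ -3.9645e+5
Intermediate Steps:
s = -463576 (s = 2*(-231788) = -463576)
(-74902/s + (382*(-184))/50109) - 1*396452 = (-74902/(-463576) + (382*(-184))/50109) - 1*396452 = (-74902*(-1/463576) - 70288*1/50109) - 396452 = (37451/231788 - 70288/50109) - 396452 = -14415282785/11614664892 - 396452 = -4604671541045969/11614664892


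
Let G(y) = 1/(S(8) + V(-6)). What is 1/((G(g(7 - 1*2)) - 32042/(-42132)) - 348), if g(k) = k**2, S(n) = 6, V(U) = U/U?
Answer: -147462/51183563 ≈ -0.0028810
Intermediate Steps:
V(U) = 1
G(y) = 1/7 (G(y) = 1/(6 + 1) = 1/7)
1/((G(g(7 - 1*2)) - 32042/(-42132)) - 348) = 1/((1/7 - 32042/(-42132)) - 348) = 1/((1/7 - 32042*(-1/42132)) - 348) = 1/((1/7 + 16021/21066) - 348) = 1/(133213/147462 - 348) = 1/(-51183563/147462) = -147462/51183563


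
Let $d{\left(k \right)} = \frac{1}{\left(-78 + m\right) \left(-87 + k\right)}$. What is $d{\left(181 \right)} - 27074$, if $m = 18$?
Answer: $- \frac{152697361}{5640} \approx -27074.0$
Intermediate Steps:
$d{\left(k \right)} = \frac{1}{5220 - 60 k}$ ($d{\left(k \right)} = \frac{1}{\left(-78 + 18\right) \left(-87 + k\right)} = \frac{1}{\left(-60\right) \left(-87 + k\right)} = \frac{1}{5220 - 60 k}$)
$d{\left(181 \right)} - 27074 = \frac{1}{60 \left(87 - 181\right)} - 27074 = \frac{1}{60 \left(-94\right)} - 27074 = \frac{1}{60} \left(- \frac{1}{94}\right) - 27074 = - \frac{1}{5640} - 27074 = - \frac{152697361}{5640}$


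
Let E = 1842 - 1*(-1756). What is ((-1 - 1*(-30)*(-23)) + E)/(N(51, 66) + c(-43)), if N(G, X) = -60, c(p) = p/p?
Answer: -2907/59 ≈ -49.271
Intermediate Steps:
c(p) = 1
E = 3598 (E = 1842 + 1756 = 3598)
((-1 - 1*(-30)*(-23)) + E)/(N(51, 66) + c(-43)) = ((-1 - 1*(-30)*(-23)) + 3598)/(-60 + 1) = ((-1 + 30*(-23)) + 3598)/(-59) = ((-1 - 690) + 3598)*(-1/59) = (-691 + 3598)*(-1/59) = 2907*(-1/59) = -2907/59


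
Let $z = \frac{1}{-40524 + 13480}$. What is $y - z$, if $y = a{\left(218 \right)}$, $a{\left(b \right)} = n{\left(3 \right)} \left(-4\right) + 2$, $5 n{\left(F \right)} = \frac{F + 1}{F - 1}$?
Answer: $\frac{54093}{135220} \approx 0.40004$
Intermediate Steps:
$n{\left(F \right)} = \frac{1 + F}{5 \left(-1 + F\right)}$ ($n{\left(F \right)} = \frac{\left(F + 1\right) \frac{1}{F - 1}}{5} = \frac{\left(1 + F\right) \frac{1}{-1 + F}}{5} = \frac{\frac{1}{-1 + F} \left(1 + F\right)}{5} = \frac{1 + F}{5 \left(-1 + F\right)}$)
$z = - \frac{1}{27044}$ ($z = \frac{1}{-27044} = - \frac{1}{27044} \approx -3.6977 \cdot 10^{-5}$)
$a{\left(b \right)} = \frac{2}{5}$ ($a{\left(b \right)} = \frac{1 + 3}{5 \left(-1 + 3\right)} \left(-4\right) + 2 = \frac{1}{5} \cdot \frac{1}{2} \cdot 4 \left(-4\right) + 2 = \frac{2}{5} \left(-4\right) + 2 = - \frac{8}{5} + 2 = \frac{2}{5}$)
$y = \frac{2}{5} \approx 0.4$
$y - z = \frac{2}{5} - - \frac{1}{27044} = \frac{2}{5} + \frac{1}{27044} = \frac{54093}{135220}$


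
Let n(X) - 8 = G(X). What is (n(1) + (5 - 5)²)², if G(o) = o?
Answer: 81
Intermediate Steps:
n(X) = 8 + X
(n(1) + (5 - 5)²)² = ((8 + 1) + (5 - 5)²)² = (9 + 0²)² = (9 + 0)² = 9² = 81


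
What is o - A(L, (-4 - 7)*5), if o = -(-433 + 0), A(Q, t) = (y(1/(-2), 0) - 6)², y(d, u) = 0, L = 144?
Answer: 397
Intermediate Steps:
A(Q, t) = 36 (A(Q, t) = (0 - 6)² = (-6)² = 36)
o = 433 (o = -1*(-433) = 433)
o - A(L, (-4 - 7)*5) = 433 - 1*36 = 433 - 36 = 397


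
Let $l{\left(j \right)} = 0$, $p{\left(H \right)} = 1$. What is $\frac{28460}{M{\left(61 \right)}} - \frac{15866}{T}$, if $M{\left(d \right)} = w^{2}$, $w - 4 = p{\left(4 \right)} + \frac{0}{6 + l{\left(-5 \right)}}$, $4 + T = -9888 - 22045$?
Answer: $\frac{181864734}{159685} \approx 1138.9$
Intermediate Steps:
$T = -31937$ ($T = -4 - 31933 = -31937$)
$w = 5$ ($w = 4 + \left(1 + \frac{0}{6 + 0}\right) = 4 + \left(1 + \frac{0}{6}\right) = 4 + \left(1 + 0 \cdot \frac{1}{6}\right) = 4 + \left(1 + 0\right) = 4 + 1 = 5$)
$M{\left(d \right)} = 25$ ($M{\left(d \right)} = 5^{2} = 25$)
$\frac{28460}{M{\left(61 \right)}} - \frac{15866}{T} = \frac{28460}{25} - \frac{15866}{-31937} = 28460 \cdot \frac{1}{25} - - \frac{15866}{31937} = \frac{5692}{5} + \frac{15866}{31937} = \frac{181864734}{159685}$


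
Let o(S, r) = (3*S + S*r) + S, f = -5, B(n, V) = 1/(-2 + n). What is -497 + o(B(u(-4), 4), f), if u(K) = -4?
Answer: -2981/6 ≈ -496.83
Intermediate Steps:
o(S, r) = 4*S + S*r
-497 + o(B(u(-4), 4), f) = -497 + (4 - 5)/(-2 - 4) = -497 - 1/(-6) = -497 - 1/6*(-1) = -497 + 1/6 = -2981/6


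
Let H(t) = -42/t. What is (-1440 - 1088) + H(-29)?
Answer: -73270/29 ≈ -2526.6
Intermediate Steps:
(-1440 - 1088) + H(-29) = (-1440 - 1088) - 42/(-29) = -2528 - 42*(-1/29) = -2528 + 42/29 = -73270/29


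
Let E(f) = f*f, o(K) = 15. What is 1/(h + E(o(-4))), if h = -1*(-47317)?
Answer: 1/47542 ≈ 2.1034e-5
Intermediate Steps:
h = 47317
E(f) = f²
1/(h + E(o(-4))) = 1/(47317 + 15²) = 1/(47317 + 225) = 1/47542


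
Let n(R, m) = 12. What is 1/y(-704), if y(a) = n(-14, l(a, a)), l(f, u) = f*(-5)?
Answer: 1/12 ≈ 0.083333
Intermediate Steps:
l(f, u) = -5*f
y(a) = 12
1/y(-704) = 1/12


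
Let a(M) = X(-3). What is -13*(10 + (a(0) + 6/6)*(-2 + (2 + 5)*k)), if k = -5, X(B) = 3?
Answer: 1794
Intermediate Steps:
a(M) = 3
-13*(10 + (a(0) + 6/6)*(-2 + (2 + 5)*k)) = -13*(10 + (3 + 6/6)*(-2 + (2 + 5)*(-5))) = -13*(10 + (3 + 6*(⅙))*(-2 + 7*(-5))) = -13*(10 + (3 + 1)*(-2 - 35)) = -13*(10 + 4*(-37)) = -13*(10 - 148) = -13*(-138) = 1794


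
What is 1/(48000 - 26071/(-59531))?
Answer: 59531/2857514071 ≈ 2.0833e-5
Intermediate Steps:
1/(48000 - 26071/(-59531)) = 1/(48000 - 26071*(-1/59531)) = 1/(48000 + 26071/59531) = 1/(2857514071/59531) = 59531/2857514071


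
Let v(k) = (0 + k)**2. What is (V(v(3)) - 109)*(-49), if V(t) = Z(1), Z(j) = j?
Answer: 5292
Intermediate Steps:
v(k) = k**2
V(t) = 1
(V(v(3)) - 109)*(-49) = (1 - 109)*(-49) = -108*(-49) = 5292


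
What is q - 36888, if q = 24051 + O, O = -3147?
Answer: -15984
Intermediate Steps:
q = 20904 (q = 24051 - 3147 = 20904)
q - 36888 = 20904 - 36888 = -15984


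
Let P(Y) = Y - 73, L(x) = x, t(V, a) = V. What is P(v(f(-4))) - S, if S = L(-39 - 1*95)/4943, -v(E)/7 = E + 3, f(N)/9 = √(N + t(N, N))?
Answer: -464508/4943 - 126*I*√2 ≈ -93.973 - 178.19*I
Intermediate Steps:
f(N) = 9*√2*√N (f(N) = 9*√(N + N) = 9*√(2*N) = 9*(√2*√N) = 9*√2*√N)
v(E) = -21 - 7*E (v(E) = -7*(E + 3) = -7*(3 + E) = -21 - 7*E)
S = -134/4943 (S = (-39 - 1*95)/4943 = (-39 - 95)*(1/4943) = -134*1/4943 = -134/4943 ≈ -0.027109)
P(Y) = -73 + Y
P(v(f(-4))) - S = (-73 + (-21 - 63*√2*√(-4))) - 1*(-134/4943) = (-73 + (-21 - 63*√2*2*I)) + 134/4943 = (-73 + (-21 - 126*I*√2)) + 134/4943 = (-94 - 126*I*√2) + 134/4943 = -464508/4943 - 126*I*√2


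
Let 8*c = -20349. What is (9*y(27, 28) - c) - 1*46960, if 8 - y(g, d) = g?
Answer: -356699/8 ≈ -44587.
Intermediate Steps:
c = -20349/8 (c = (1/8)*(-20349) = -20349/8 ≈ -2543.6)
y(g, d) = 8 - g
(9*y(27, 28) - c) - 1*46960 = (9*(8 - 1*27) - 1*(-20349/8)) - 1*46960 = (9*(8 - 27) + 20349/8) - 46960 = (9*(-19) + 20349/8) - 46960 = (-171 + 20349/8) - 46960 = 18981/8 - 46960 = -356699/8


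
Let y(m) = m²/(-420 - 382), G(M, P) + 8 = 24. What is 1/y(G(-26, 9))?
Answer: -401/128 ≈ -3.1328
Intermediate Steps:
G(M, P) = 16 (G(M, P) = -8 + 24 = 16)
y(m) = -m²/802 (y(m) = m²/(-802) = -m²/802)
1/y(G(-26, 9)) = 1/(-1/802*16²) = 1/(-1/802*256) = 1/(-128/401) = -401/128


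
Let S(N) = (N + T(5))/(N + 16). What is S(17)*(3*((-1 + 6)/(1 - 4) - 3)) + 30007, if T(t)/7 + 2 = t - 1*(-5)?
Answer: 989209/33 ≈ 29976.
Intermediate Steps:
T(t) = 21 + 7*t (T(t) = -14 + 7*(t - 1*(-5)) = -14 + 7*(t + 5) = -14 + 7*(5 + t) = -14 + (35 + 7*t) = 21 + 7*t)
S(N) = (56 + N)/(16 + N) (S(N) = (N + (21 + 7*5))/(N + 16) = (N + (21 + 35))/(16 + N) = (N + 56)/(16 + N) = (56 + N)/(16 + N))
S(17)*(3*((-1 + 6)/(1 - 4) - 3)) + 30007 = ((56 + 17)/(16 + 17))*(3*((-1 + 6)/(1 - 4) - 3)) + 30007 = (73/33)*(3*(5/(-3) - 3)) + 30007 = ((1/33)*73)*(3*(5*(-1/3) - 3)) + 30007 = 73*(3*(-5/3 - 3))/33 + 30007 = 73*(3*(-14/3))/33 + 30007 = (73/33)*(-14) + 30007 = -1022/33 + 30007 = 989209/33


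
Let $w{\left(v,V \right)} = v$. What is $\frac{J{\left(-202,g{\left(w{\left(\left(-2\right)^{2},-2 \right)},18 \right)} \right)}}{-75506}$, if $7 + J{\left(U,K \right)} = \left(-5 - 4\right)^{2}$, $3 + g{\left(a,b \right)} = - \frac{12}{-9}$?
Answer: $- \frac{37}{37753} \approx -0.00098005$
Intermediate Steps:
$g{\left(a,b \right)} = - \frac{5}{3}$ ($g{\left(a,b \right)} = -3 - \frac{12}{-9} = -3 - - \frac{4}{3} = -3 + \frac{4}{3} = - \frac{5}{3}$)
$J{\left(U,K \right)} = 74$ ($J{\left(U,K \right)} = -7 + \left(-5 - 4\right)^{2} = -7 + \left(-9\right)^{2} = -7 + 81 = 74$)
$\frac{J{\left(-202,g{\left(w{\left(\left(-2\right)^{2},-2 \right)},18 \right)} \right)}}{-75506} = \frac{74}{-75506} = 74 \left(- \frac{1}{75506}\right) = - \frac{37}{37753}$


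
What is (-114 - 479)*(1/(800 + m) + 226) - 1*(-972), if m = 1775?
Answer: -342594043/2575 ≈ -1.3305e+5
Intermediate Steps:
(-114 - 479)*(1/(800 + m) + 226) - 1*(-972) = (-114 - 479)*(1/(800 + 1775) + 226) - 1*(-972) = -593*(1/2575 + 226) + 972 = -593*581951/2575 + 972 = -345096943/2575 + 972 = -342594043/2575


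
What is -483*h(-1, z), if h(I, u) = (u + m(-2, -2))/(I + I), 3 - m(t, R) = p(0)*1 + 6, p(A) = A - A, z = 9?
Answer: 1449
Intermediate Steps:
p(A) = 0
m(t, R) = -3 (m(t, R) = 3 - (0*1 + 6) = 3 - (0 + 6) = 3 - 1*6 = 3 - 6 = -3)
h(I, u) = (-3 + u)/(2*I) (h(I, u) = (u - 3)/(I + I) = (-3 + u)/((2*I)) = (-3 + u)*(1/(2*I)) = (-3 + u)/(2*I))
-483*h(-1, z) = -483*(-3 + 9)/(2*(-1)) = -483*(-1)*6/2 = -483*(-3) = 1449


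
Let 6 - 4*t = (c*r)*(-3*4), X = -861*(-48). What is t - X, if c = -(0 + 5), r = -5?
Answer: -82503/2 ≈ -41252.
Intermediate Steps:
X = 41328
c = -5 (c = -1*5 = -5)
t = 153/2 (t = 3/2 - (-5*(-5))*(-3*4)/4 = 3/2 - 25*(-12)/4 = 3/2 - ¼*(-300) = 3/2 + 75 = 153/2 ≈ 76.500)
t - X = 153/2 - 1*41328 = 153/2 - 41328 = -82503/2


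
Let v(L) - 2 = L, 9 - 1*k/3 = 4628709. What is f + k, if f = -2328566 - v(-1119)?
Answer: -16213549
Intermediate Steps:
k = -13886100 (k = 27 - 3*4628709 = 27 - 13886127 = -13886100)
v(L) = 2 + L
f = -2327449 (f = -2328566 - (2 - 1119) = -2328566 - 1*(-1117) = -2328566 + 1117 = -2327449)
f + k = -2327449 - 13886100 = -16213549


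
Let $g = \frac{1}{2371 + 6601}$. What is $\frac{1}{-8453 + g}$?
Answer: $- \frac{8972}{75840315} \approx -0.0001183$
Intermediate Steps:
$g = \frac{1}{8972} \approx 0.00011146$
$\frac{1}{-8453 + g} = \frac{1}{-8453 + \frac{1}{8972}} = \frac{1}{- \frac{75840315}{8972}} = - \frac{8972}{75840315}$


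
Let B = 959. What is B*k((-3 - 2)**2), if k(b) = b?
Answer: 23975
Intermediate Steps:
B*k((-3 - 2)**2) = 959*(-3 - 2)**2 = 959*(-5)**2 = 959*25 = 23975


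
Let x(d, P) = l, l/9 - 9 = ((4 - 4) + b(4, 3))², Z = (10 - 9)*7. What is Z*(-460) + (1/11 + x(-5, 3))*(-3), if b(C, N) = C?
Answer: -42848/11 ≈ -3895.3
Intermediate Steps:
Z = 7 (Z = 1*7 = 7)
l = 225 (l = 81 + 9*((4 - 4) + 4)² = 81 + 9*(0 + 4)² = 81 + 9*4² = 81 + 9*16 = 81 + 144 = 225)
x(d, P) = 225
Z*(-460) + (1/11 + x(-5, 3))*(-3) = 7*(-460) + (1/11 + 225)*(-3) = -3220 + (1/11 + 225)*(-3) = -3220 + (2476/11)*(-3) = -3220 - 7428/11 = -42848/11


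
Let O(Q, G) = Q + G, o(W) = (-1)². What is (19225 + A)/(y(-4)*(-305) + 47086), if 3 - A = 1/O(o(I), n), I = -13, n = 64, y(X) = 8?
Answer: 1249819/2901990 ≈ 0.43068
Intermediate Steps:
o(W) = 1
O(Q, G) = G + Q
A = 194/65 (A = 3 - 1/(64 + 1) = 3 - 1/65 = 194/65 ≈ 2.9846)
(19225 + A)/(y(-4)*(-305) + 47086) = (19225 + 194/65)/(8*(-305) + 47086) = 1249819/(65*(-2440 + 47086)) = (1249819/65)/44646 = (1249819/65)*(1/44646) = 1249819/2901990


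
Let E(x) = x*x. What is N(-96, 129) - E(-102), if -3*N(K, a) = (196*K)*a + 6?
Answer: 798682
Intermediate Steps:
E(x) = x²
N(K, a) = -2 - 196*K*a/3 (N(K, a) = -((196*K)*a + 6)/3 = -(196*K*a + 6)/3 = -(6 + 196*K*a)/3 = -2 - 196*K*a/3)
N(-96, 129) - E(-102) = (-2 - 196/3*(-96)*129) - 1*(-102)² = (-2 + 809088) - 1*10404 = 809086 - 10404 = 798682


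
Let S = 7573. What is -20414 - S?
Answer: -27987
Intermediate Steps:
-20414 - S = -20414 - 1*7573 = -20414 - 7573 = -27987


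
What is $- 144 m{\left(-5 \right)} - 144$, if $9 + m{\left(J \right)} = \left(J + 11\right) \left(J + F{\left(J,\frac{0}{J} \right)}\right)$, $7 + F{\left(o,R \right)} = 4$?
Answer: $8064$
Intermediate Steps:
$F{\left(o,R \right)} = -3$ ($F{\left(o,R \right)} = -7 + 4 = -3$)
$m{\left(J \right)} = -9 + \left(-3 + J\right) \left(11 + J\right)$ ($m{\left(J \right)} = -9 + \left(J + 11\right) \left(J - 3\right) = -9 + \left(11 + J\right) \left(-3 + J\right) = -9 + \left(-3 + J\right) \left(11 + J\right)$)
$- 144 m{\left(-5 \right)} - 144 = - 144 \left(-42 + \left(-5\right)^{2} + 8 \left(-5\right)\right) - 144 = - 144 \left(-42 + 25 - 40\right) - 144 = \left(-144\right) \left(-57\right) - 144 = 8208 - 144 = 8064$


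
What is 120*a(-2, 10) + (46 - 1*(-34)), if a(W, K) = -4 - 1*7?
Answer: -1240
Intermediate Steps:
a(W, K) = -11 (a(W, K) = -4 - 7 = -11)
120*a(-2, 10) + (46 - 1*(-34)) = 120*(-11) + (46 - 1*(-34)) = -1320 + (46 + 34) = -1320 + 80 = -1240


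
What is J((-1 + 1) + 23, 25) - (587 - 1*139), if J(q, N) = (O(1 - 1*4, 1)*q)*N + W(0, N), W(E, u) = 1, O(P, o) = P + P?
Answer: -3897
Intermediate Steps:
O(P, o) = 2*P
J(q, N) = 1 - 6*N*q (J(q, N) = ((2*(1 - 1*4))*q)*N + 1 = ((2*(1 - 4))*q)*N + 1 = ((2*(-3))*q)*N + 1 = (-6*q)*N + 1 = -6*N*q + 1 = 1 - 6*N*q)
J((-1 + 1) + 23, 25) - (587 - 1*139) = (1 - 6*25*((-1 + 1) + 23)) - (587 - 1*139) = (1 - 6*25*(0 + 23)) - (587 - 139) = (1 - 6*25*23) - 1*448 = (1 - 3450) - 448 = -3449 - 448 = -3897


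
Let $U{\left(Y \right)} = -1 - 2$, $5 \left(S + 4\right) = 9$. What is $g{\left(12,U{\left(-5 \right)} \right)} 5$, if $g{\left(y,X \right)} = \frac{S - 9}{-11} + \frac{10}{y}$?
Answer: $\frac{611}{66} \approx 9.2576$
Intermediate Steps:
$S = - \frac{11}{5}$ ($S = -4 + \frac{1}{5} \cdot 9 = -4 + \frac{9}{5} = - \frac{11}{5} \approx -2.2$)
$U{\left(Y \right)} = -3$
$g{\left(y,X \right)} = \frac{56}{55} + \frac{10}{y}$ ($g{\left(y,X \right)} = \frac{- \frac{11}{5} - 9}{-11} + \frac{10}{y} = \left(- \frac{11}{5} - 9\right) \left(- \frac{1}{11}\right) + \frac{10}{y} = \left(- \frac{56}{5}\right) \left(- \frac{1}{11}\right) + \frac{10}{y} = \frac{56}{55} + \frac{10}{y}$)
$g{\left(12,U{\left(-5 \right)} \right)} 5 = \left(\frac{56}{55} + \frac{10}{12}\right) 5 = \left(\frac{56}{55} + 10 \cdot \frac{1}{12}\right) 5 = \left(\frac{56}{55} + \frac{5}{6}\right) 5 = \frac{611}{330} \cdot 5 = \frac{611}{66}$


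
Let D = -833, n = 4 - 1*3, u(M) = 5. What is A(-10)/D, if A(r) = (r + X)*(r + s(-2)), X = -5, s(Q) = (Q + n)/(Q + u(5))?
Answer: -155/833 ≈ -0.18607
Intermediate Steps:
n = 1 (n = 4 - 3 = 1)
s(Q) = (1 + Q)/(5 + Q) (s(Q) = (Q + 1)/(Q + 5) = (1 + Q)/(5 + Q))
A(r) = (-5 + r)*(-1/3 + r) (A(r) = (r - 5)*(r + (1 - 2)/(5 - 2)) = (-5 + r)*(r - 1/3) = (-5 + r)*(-1/3 + r))
A(-10)/D = (5/3 + (-10)**2 - 16/3*(-10))/(-833) = (5/3 + 100 + 160/3)*(-1/833) = 155*(-1/833) = -155/833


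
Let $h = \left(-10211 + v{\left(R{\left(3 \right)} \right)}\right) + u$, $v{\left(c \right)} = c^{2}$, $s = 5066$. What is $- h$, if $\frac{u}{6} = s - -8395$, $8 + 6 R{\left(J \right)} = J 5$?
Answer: $- \frac{2540029}{36} \approx -70556.0$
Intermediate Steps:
$R{\left(J \right)} = - \frac{4}{3} + \frac{5 J}{6}$ ($R{\left(J \right)} = - \frac{4}{3} + \frac{J 5}{6} = - \frac{4}{3} + \frac{5 J}{6}$)
$u = 80766$ ($u = 6 \left(5066 - -8395\right) = 6 \left(5066 + 8395\right) = 6 \cdot 13461 = 80766$)
$h = \frac{2540029}{36}$ ($h = \left(-10211 + \left(- \frac{4}{3} + \frac{5}{6} \cdot 3\right)^{2}\right) + 80766 = \left(-10211 + \left(- \frac{4}{3} + \frac{5}{2}\right)^{2}\right) + 80766 = \left(-10211 + \left(\frac{7}{6}\right)^{2}\right) + 80766 = \left(-10211 + \frac{49}{36}\right) + 80766 = - \frac{367547}{36} + 80766 = \frac{2540029}{36} \approx 70556.0$)
$- h = \left(-1\right) \frac{2540029}{36} = - \frac{2540029}{36}$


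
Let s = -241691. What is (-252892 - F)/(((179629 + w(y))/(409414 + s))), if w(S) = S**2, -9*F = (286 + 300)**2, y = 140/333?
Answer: -3993813177888456/19918899781 ≈ -2.0050e+5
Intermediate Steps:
y = 140/333 (y = 140*(1/333) = 140/333 ≈ 0.42042)
F = -343396/9 (F = -(286 + 300)**2/9 = -1/9*586**2 = -1/9*343396 = -343396/9 ≈ -38155.)
(-252892 - F)/(((179629 + w(y))/(409414 + s))) = (-252892 - 1*(-343396/9))/(((179629 + (140/333)**2)/(409414 - 241691))) = (-252892 + 343396/9)/(((179629 + 19600/110889)/167723)) = -1932632/(9*((19918899781/110889)*(1/167723))) = -1932632/(9*19918899781/18598635747) = -1932632/9*18598635747/19918899781 = -3993813177888456/19918899781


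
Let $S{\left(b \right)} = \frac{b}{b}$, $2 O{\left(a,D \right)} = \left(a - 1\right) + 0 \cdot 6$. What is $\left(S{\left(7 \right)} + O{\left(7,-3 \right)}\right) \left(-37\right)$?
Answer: $-148$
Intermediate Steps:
$O{\left(a,D \right)} = - \frac{1}{2} + \frac{a}{2}$ ($O{\left(a,D \right)} = \frac{\left(a - 1\right) + 0 \cdot 6}{2} = \frac{\left(a - 1\right) + 0}{2} = \frac{\left(-1 + a\right) + 0}{2} = \frac{-1 + a}{2} = - \frac{1}{2} + \frac{a}{2}$)
$S{\left(b \right)} = 1$
$\left(S{\left(7 \right)} + O{\left(7,-3 \right)}\right) \left(-37\right) = \left(1 + \left(- \frac{1}{2} + \frac{1}{2} \cdot 7\right)\right) \left(-37\right) = \left(1 + \left(- \frac{1}{2} + \frac{7}{2}\right)\right) \left(-37\right) = \left(1 + 3\right) \left(-37\right) = 4 \left(-37\right) = -148$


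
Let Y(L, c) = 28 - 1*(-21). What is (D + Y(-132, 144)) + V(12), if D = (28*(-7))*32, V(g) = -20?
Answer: -6243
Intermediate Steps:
Y(L, c) = 49 (Y(L, c) = 28 + 21 = 49)
D = -6272 (D = -196*32 = -6272)
(D + Y(-132, 144)) + V(12) = (-6272 + 49) - 20 = -6223 - 20 = -6243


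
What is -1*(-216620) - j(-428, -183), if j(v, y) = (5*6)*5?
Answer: 216470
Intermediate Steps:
j(v, y) = 150 (j(v, y) = 30*5 = 150)
-1*(-216620) - j(-428, -183) = -1*(-216620) - 1*150 = 216620 - 150 = 216470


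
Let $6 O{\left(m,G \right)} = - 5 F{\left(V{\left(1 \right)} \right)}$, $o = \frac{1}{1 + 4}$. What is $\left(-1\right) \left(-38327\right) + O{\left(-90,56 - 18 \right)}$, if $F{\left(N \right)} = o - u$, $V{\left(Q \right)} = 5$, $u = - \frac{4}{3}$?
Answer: $\frac{689863}{18} \approx 38326.0$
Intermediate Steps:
$u = - \frac{4}{3}$ ($u = \left(-4\right) \frac{1}{3} = - \frac{4}{3} \approx -1.3333$)
$o = \frac{1}{5} \approx 0.2$
$F{\left(N \right)} = \frac{23}{15}$ ($F{\left(N \right)} = \frac{1}{5} - - \frac{4}{3} = \frac{1}{5} + \frac{4}{3} = \frac{23}{15}$)
$O{\left(m,G \right)} = - \frac{23}{18}$ ($O{\left(m,G \right)} = \frac{\left(-5\right) \frac{23}{15}}{6} = \frac{1}{6} \left(- \frac{23}{3}\right) = - \frac{23}{18}$)
$\left(-1\right) \left(-38327\right) + O{\left(-90,56 - 18 \right)} = \left(-1\right) \left(-38327\right) - \frac{23}{18} = 38327 - \frac{23}{18} = \frac{689863}{18}$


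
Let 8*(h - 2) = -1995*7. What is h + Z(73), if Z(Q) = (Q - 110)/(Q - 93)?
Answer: -69671/40 ≈ -1741.8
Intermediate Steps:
Z(Q) = (-110 + Q)/(-93 + Q)
h = -13949/8 (h = 2 + (-1995*7)/8 = 2 + (⅛)*(-13965) = 2 - 13965/8 = -13949/8 ≈ -1743.6)
h + Z(73) = -13949/8 + (-110 + 73)/(-93 + 73) = -13949/8 - 37/(-20) = -13949/8 - 1/20*(-37) = -13949/8 + 37/20 = -69671/40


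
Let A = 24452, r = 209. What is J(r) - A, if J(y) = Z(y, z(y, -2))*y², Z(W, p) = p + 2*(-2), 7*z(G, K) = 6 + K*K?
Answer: -957422/7 ≈ -1.3677e+5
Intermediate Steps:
z(G, K) = 6/7 + K²/7 (z(G, K) = (6 + K*K)/7 = (6 + K²)/7 = 6/7 + K²/7)
Z(W, p) = -4 + p (Z(W, p) = p - 4 = -4 + p)
J(y) = -18*y²/7 (J(y) = (-4 + (6/7 + (⅐)*(-2)²))*y² = (-4 + (6/7 + (⅐)*4))*y² = (-4 + (6/7 + 4/7))*y² = (-4 + 10/7)*y² = -18*y²/7)
J(r) - A = -18/7*209² - 1*24452 = -18/7*43681 - 24452 = -786258/7 - 24452 = -957422/7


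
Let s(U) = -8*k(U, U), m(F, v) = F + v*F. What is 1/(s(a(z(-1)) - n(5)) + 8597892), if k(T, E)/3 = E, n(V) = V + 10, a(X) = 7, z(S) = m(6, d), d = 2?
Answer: 1/8598084 ≈ 1.1630e-7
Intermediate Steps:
m(F, v) = F + F*v
z(S) = 18 (z(S) = 6*(1 + 2) = 6*3 = 18)
n(V) = 10 + V
k(T, E) = 3*E
s(U) = -24*U
1/(s(a(z(-1)) - n(5)) + 8597892) = 1/(-24*(7 - (10 + 5)) + 8597892) = 1/(-24*(7 - 1*15) + 8597892) = 1/(-24*(7 - 15) + 8597892) = 1/(-24*(-8) + 8597892) = 1/(192 + 8597892) = 1/8598084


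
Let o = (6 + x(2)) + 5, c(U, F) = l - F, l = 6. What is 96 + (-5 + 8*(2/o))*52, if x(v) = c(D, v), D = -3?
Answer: -1628/15 ≈ -108.53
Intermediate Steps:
c(U, F) = 6 - F
x(v) = 6 - v
o = 15 (o = (6 + (6 - 1*2)) + 5 = (6 + (6 - 2)) + 5 = (6 + 4) + 5 = 10 + 5 = 15)
96 + (-5 + 8*(2/o))*52 = 96 + (-5 + 8*(2/15))*52 = 96 + (-5 + 16/15)*52 = 96 - 59/15*52 = 96 - 3068/15 = -1628/15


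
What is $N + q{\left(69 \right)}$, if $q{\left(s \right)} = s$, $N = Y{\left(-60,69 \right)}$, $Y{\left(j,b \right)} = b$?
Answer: $138$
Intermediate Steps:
$N = 69$
$N + q{\left(69 \right)} = 69 + 69 = 138$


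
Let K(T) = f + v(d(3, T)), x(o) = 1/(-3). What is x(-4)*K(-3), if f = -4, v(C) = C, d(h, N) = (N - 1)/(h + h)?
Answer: 14/9 ≈ 1.5556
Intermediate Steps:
d(h, N) = (-1 + N)/(2*h) (d(h, N) = (-1 + N)/((2*h)) = (-1 + N)*(1/(2*h)) = (-1 + N)/(2*h))
x(o) = -1/3
K(T) = -25/6 + T/6 (K(T) = -4 + (1/2)*(-1 + T)/3 = -4 + (1/2)*(1/3)*(-1 + T) = -4 + (-1/6 + T/6) = -25/6 + T/6)
x(-4)*K(-3) = -(-25/6 + (1/6)*(-3))/3 = -(-25/6 - 1/2)/3 = -1/3*(-14/3) = 14/9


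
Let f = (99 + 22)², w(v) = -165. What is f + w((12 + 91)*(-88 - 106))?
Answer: 14476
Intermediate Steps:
f = 14641 (f = 121² = 14641)
f + w((12 + 91)*(-88 - 106)) = 14641 - 165 = 14476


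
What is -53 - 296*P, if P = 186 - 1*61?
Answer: -37053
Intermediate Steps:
P = 125 (P = 186 - 61 = 125)
-53 - 296*P = -53 - 296*125 = -53 - 37000 = -37053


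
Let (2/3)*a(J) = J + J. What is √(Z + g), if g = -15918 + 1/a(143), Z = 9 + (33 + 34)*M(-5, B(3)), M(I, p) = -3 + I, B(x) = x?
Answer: 2*I*√756638454/429 ≈ 128.24*I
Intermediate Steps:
a(J) = 3*J (a(J) = 3*(J + J)/2 = 3*(2*J)/2 = 3*J)
Z = -527 (Z = 9 + (33 + 34)*(-3 - 5) = 9 + 67*(-8) = 9 - 536 = -527)
g = -6828821/429 (g = -15918 + 1/(3*143) = -15918 + 1/429 = -6828821/429 ≈ -15918.)
√(Z + g) = √(-527 - 6828821/429) = √(-7054904/429) = 2*I*√756638454/429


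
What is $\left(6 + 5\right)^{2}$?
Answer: $121$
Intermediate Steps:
$\left(6 + 5\right)^{2} = 11^{2} = 121$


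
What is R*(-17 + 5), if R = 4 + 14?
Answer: -216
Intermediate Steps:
R = 18
R*(-17 + 5) = 18*(-17 + 5) = 18*(-12) = -216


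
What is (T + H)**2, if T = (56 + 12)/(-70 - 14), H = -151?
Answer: 10163344/441 ≈ 23046.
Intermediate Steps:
T = -17/21 (T = 68/(-84) = 68*(-1/84) = -17/21 ≈ -0.80952)
(T + H)**2 = (-17/21 - 151)**2 = (-3188/21)**2 = 10163344/441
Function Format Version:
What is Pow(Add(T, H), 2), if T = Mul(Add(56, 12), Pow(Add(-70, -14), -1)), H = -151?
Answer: Rational(10163344, 441) ≈ 23046.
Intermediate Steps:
T = Rational(-17, 21) (T = Mul(68, Pow(-84, -1)) = Mul(68, Rational(-1, 84)) = Rational(-17, 21) ≈ -0.80952)
Pow(Add(T, H), 2) = Pow(Add(Rational(-17, 21), -151), 2) = Pow(Rational(-3188, 21), 2) = Rational(10163344, 441)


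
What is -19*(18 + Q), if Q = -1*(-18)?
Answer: -684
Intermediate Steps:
Q = 18
-19*(18 + Q) = -19*(18 + 18) = -19*36 = -684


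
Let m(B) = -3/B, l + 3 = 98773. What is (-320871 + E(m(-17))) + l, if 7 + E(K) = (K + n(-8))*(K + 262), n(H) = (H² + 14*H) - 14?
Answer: -68873519/289 ≈ -2.3832e+5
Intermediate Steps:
l = 98770 (l = -3 + 98773 = 98770)
n(H) = -14 + H² + 14*H
E(K) = -7 + (-62 + K)*(262 + K) (E(K) = -7 + (K + (-14 + (-8)² + 14*(-8)))*(K + 262) = -7 + (K + (-14 + 64 - 112))*(262 + K) = -7 + (K - 62)*(262 + K) = -7 + (-62 + K)*(262 + K))
(-320871 + E(m(-17))) + l = (-320871 + (-16251 + (-3/(-17))² + 200*(-3/(-17)))) + 98770 = (-320871 + (-16251 + (-3*(-1/17))² + 200*(-3*(-1/17)))) + 98770 = (-320871 + (-16251 + (3/17)² + 200*(3/17))) + 98770 = (-320871 + (-16251 + 9/289 + 600/17)) + 98770 = (-320871 - 4686330/289) + 98770 = -97418049/289 + 98770 = -68873519/289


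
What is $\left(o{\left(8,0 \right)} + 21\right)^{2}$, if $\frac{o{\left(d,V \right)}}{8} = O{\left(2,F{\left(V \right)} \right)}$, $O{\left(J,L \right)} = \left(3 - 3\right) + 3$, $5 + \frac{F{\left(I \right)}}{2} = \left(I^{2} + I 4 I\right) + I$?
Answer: $2025$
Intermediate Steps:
$F{\left(I \right)} = -10 + 2 I + 10 I^{2}$ ($F{\left(I \right)} = -10 + 2 \left(\left(I^{2} + I 4 I\right) + I\right) = -10 + 2 \left(\left(I^{2} + 4 I I\right) + I\right) = -10 + 2 \left(\left(I^{2} + 4 I^{2}\right) + I\right) = -10 + 2 \left(5 I^{2} + I\right) = -10 + 2 \left(I + 5 I^{2}\right) = -10 + \left(2 I + 10 I^{2}\right) = -10 + 2 I + 10 I^{2}$)
$O{\left(J,L \right)} = 3$ ($O{\left(J,L \right)} = 0 + 3 = 3$)
$o{\left(d,V \right)} = 24$ ($o{\left(d,V \right)} = 8 \cdot 3 = 24$)
$\left(o{\left(8,0 \right)} + 21\right)^{2} = \left(24 + 21\right)^{2} = 45^{2} = 2025$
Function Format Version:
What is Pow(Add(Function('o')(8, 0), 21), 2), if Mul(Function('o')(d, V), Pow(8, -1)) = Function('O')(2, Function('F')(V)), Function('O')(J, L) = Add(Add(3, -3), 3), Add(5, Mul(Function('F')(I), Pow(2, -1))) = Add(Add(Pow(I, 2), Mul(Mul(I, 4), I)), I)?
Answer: 2025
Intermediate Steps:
Function('F')(I) = Add(-10, Mul(2, I), Mul(10, Pow(I, 2))) (Function('F')(I) = Add(-10, Mul(2, Add(Add(Pow(I, 2), Mul(Mul(I, 4), I)), I))) = Add(-10, Mul(2, Add(Add(Pow(I, 2), Mul(Mul(4, I), I)), I))) = Add(-10, Mul(2, Add(Add(Pow(I, 2), Mul(4, Pow(I, 2))), I))) = Add(-10, Mul(2, Add(Mul(5, Pow(I, 2)), I))) = Add(-10, Mul(2, Add(I, Mul(5, Pow(I, 2))))) = Add(-10, Add(Mul(2, I), Mul(10, Pow(I, 2)))) = Add(-10, Mul(2, I), Mul(10, Pow(I, 2))))
Function('O')(J, L) = 3 (Function('O')(J, L) = Add(0, 3) = 3)
Function('o')(d, V) = 24 (Function('o')(d, V) = Mul(8, 3) = 24)
Pow(Add(Function('o')(8, 0), 21), 2) = Pow(Add(24, 21), 2) = Pow(45, 2) = 2025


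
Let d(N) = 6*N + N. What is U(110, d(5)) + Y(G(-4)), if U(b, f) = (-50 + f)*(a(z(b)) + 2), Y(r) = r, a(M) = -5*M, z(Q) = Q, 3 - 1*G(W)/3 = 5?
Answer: 8214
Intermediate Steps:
G(W) = -6 (G(W) = 9 - 3*5 = 9 - 15 = -6)
d(N) = 7*N
U(b, f) = (-50 + f)*(2 - 5*b) (U(b, f) = (-50 + f)*(-5*b + 2) = (-50 + f)*(2 - 5*b))
U(110, d(5)) + Y(G(-4)) = (-100 + 2*(7*5) + 250*110 - 5*110*7*5) - 6 = (-100 + 2*35 + 27500 - 5*110*35) - 6 = (-100 + 70 + 27500 - 19250) - 6 = 8220 - 6 = 8214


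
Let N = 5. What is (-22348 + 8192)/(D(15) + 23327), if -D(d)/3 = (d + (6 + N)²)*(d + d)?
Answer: -14156/11087 ≈ -1.2768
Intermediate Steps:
D(d) = -6*d*(121 + d) (D(d) = -3*(d + (6 + 5)²)*(d + d) = -3*(d + 11²)*2*d = -3*(d + 121)*2*d = -3*(121 + d)*2*d = -6*d*(121 + d))
(-22348 + 8192)/(D(15) + 23327) = (-22348 + 8192)/(-6*15*(121 + 15) + 23327) = -14156/(-6*15*136 + 23327) = -14156/(-12240 + 23327) = -14156/11087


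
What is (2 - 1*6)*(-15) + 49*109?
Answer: 5401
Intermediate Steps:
(2 - 1*6)*(-15) + 49*109 = (2 - 6)*(-15) + 5341 = -4*(-15) + 5341 = 60 + 5341 = 5401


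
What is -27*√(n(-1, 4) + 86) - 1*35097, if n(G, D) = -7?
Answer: -35097 - 27*√79 ≈ -35337.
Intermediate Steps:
-27*√(n(-1, 4) + 86) - 1*35097 = -27*√(-7 + 86) - 1*35097 = -27*√79 - 35097 = -35097 - 27*√79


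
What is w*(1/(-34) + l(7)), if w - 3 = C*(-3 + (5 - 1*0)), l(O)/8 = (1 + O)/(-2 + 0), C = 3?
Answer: -9801/34 ≈ -288.26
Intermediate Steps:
l(O) = -4 - 4*O (l(O) = 8*((1 + O)/(-2 + 0)) = 8*((1 + O)/(-2)) = 8*((1 + O)*(-½)) = 8*(-½ - O/2) = -4 - 4*O)
w = 9 (w = 3 + 3*(-3 + (5 - 1*0)) = 3 + 3*(-3 + (5 + 0)) = 3 + 3*(-3 + 5) = 3 + 3*2 = 3 + 6 = 9)
w*(1/(-34) + l(7)) = 9*(1/(-34) + (-4 - 4*7)) = 9*(-1/34 + (-4 - 28)) = 9*(-1/34 - 32) = 9*(-1089/34) = -9801/34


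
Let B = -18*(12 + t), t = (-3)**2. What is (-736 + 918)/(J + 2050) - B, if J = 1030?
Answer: 83173/220 ≈ 378.06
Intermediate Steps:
t = 9
B = -378 (B = -18*(12 + 9) = -18*21 = -378)
(-736 + 918)/(J + 2050) - B = (-736 + 918)/(1030 + 2050) - 1*(-378) = 182/3080 + 378 = 182*(1/3080) + 378 = 13/220 + 378 = 83173/220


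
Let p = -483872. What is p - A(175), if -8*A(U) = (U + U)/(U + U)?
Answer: -3870975/8 ≈ -4.8387e+5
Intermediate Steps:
A(U) = -⅛ (A(U) = -(U + U)/(8*(U + U)) = -2*U/(8*(2*U)) = -2*U*1/(2*U)/8 = -⅛*1 = -⅛)
p - A(175) = -483872 - 1*(-⅛) = -483872 + ⅛ = -3870975/8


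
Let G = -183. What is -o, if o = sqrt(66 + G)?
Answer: -3*I*sqrt(13) ≈ -10.817*I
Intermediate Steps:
o = 3*I*sqrt(13) (o = sqrt(66 - 183) = sqrt(-117) = 3*I*sqrt(13) ≈ 10.817*I)
-o = -3*I*sqrt(13)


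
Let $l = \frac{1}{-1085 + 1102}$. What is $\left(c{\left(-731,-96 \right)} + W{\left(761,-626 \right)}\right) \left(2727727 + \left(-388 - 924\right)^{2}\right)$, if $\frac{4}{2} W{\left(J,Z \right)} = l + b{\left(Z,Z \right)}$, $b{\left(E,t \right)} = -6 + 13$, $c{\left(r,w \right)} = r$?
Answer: $- \frac{55021661057}{17} \approx -3.2366 \cdot 10^{9}$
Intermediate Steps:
$l = \frac{1}{17} \approx 0.058824$
$b{\left(E,t \right)} = 7$
$W{\left(J,Z \right)} = \frac{60}{17}$ ($W{\left(J,Z \right)} = \frac{\frac{1}{17} + 7}{2} = \frac{1}{2} \cdot \frac{120}{17} = \frac{60}{17}$)
$\left(c{\left(-731,-96 \right)} + W{\left(761,-626 \right)}\right) \left(2727727 + \left(-388 - 924\right)^{2}\right) = \left(-731 + \frac{60}{17}\right) \left(2727727 + \left(-388 - 924\right)^{2}\right) = - \frac{12367 \left(2727727 + \left(-1312\right)^{2}\right)}{17} = - \frac{12367 \left(2727727 + 1721344\right)}{17} = \left(- \frac{12367}{17}\right) 4449071 = - \frac{55021661057}{17}$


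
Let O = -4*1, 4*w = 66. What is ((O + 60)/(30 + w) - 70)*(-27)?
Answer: 57582/31 ≈ 1857.5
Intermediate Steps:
w = 33/2 (w = (1/4)*66 = 33/2 ≈ 16.500)
O = -4
((O + 60)/(30 + w) - 70)*(-27) = ((-4 + 60)/(30 + 33/2) - 70)*(-27) = (56/(93/2) - 70)*(-27) = (56*(2/93) - 70)*(-27) = (112/93 - 70)*(-27) = -6398/93*(-27) = 57582/31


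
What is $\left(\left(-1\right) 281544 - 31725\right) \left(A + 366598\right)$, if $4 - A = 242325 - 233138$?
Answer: $-111967039635$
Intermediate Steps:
$A = -9183$ ($A = 4 - \left(242325 - 233138\right) = 4 - 9187 = -9183$)
$\left(\left(-1\right) 281544 - 31725\right) \left(A + 366598\right) = \left(\left(-1\right) 281544 - 31725\right) \left(-9183 + 366598\right) = \left(-281544 - 31725\right) 357415 = \left(-313269\right) 357415 = -111967039635$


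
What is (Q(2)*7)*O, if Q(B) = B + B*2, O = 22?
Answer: 924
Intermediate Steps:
Q(B) = 3*B (Q(B) = B + 2*B = 3*B)
(Q(2)*7)*O = ((3*2)*7)*22 = (6*7)*22 = 42*22 = 924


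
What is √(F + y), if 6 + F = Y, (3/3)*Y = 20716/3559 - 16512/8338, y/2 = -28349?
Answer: 2*I*√3120642768678528291/14837471 ≈ 238.12*I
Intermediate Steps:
y = -56698 (y = 2*(-28349) = -56698)
Y = 56981900/14837471 (Y = 20716/3559 - 16512/8338 = 20716*(1/3559) - 16512*1/8338 = 20716/3559 - 8256/4169 = 56981900/14837471 ≈ 3.8404)
F = -32042926/14837471 (F = -6 + 56981900/14837471 = -32042926/14837471 ≈ -2.1596)
√(F + y) = √(-32042926/14837471 - 56698) = √(-841286973684/14837471) = 2*I*√3120642768678528291/14837471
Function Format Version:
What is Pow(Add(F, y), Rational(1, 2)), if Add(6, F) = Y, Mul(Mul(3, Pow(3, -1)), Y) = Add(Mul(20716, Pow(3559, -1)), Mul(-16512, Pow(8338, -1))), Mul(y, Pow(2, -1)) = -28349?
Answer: Mul(Rational(2, 14837471), I, Pow(3120642768678528291, Rational(1, 2))) ≈ Mul(238.12, I)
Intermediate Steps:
y = -56698 (y = Mul(2, -28349) = -56698)
Y = Rational(56981900, 14837471) (Y = Add(Mul(20716, Pow(3559, -1)), Mul(-16512, Pow(8338, -1))) = Add(Mul(20716, Rational(1, 3559)), Mul(-16512, Rational(1, 8338))) = Add(Rational(20716, 3559), Rational(-8256, 4169)) = Rational(56981900, 14837471) ≈ 3.8404)
F = Rational(-32042926, 14837471) (F = Add(-6, Rational(56981900, 14837471)) = Rational(-32042926, 14837471) ≈ -2.1596)
Pow(Add(F, y), Rational(1, 2)) = Pow(Add(Rational(-32042926, 14837471), -56698), Rational(1, 2)) = Pow(Rational(-841286973684, 14837471), Rational(1, 2)) = Mul(Rational(2, 14837471), I, Pow(3120642768678528291, Rational(1, 2)))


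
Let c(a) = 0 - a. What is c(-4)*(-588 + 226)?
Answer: -1448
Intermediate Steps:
c(a) = -a
c(-4)*(-588 + 226) = (-1*(-4))*(-588 + 226) = 4*(-362) = -1448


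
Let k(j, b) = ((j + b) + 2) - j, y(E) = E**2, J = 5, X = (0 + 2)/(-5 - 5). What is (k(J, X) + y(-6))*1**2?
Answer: 189/5 ≈ 37.800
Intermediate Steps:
X = -1/5 (X = 2/(-10) = 2*(-1/10) = -1/5 ≈ -0.20000)
k(j, b) = 2 + b (k(j, b) = ((b + j) + 2) - j = (2 + b + j) - j = 2 + b)
(k(J, X) + y(-6))*1**2 = ((2 - 1/5) + (-6)**2)*1**2 = (9/5 + 36)*1 = (189/5)*1 = 189/5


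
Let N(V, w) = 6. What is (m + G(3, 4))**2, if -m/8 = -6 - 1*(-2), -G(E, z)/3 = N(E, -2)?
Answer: 196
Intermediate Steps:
G(E, z) = -18 (G(E, z) = -3*6 = -18)
m = 32 (m = -8*(-6 - 1*(-2)) = -8*(-6 + 2) = -8*(-4) = 32)
(m + G(3, 4))**2 = (32 - 18)**2 = 14**2 = 196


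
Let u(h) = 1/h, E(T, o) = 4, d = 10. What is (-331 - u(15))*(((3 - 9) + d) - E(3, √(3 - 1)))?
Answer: 0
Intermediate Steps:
(-331 - u(15))*(((3 - 9) + d) - E(3, √(3 - 1))) = (-331 - 1/15)*(((3 - 9) + 10) - 1*4) = (-331 - 1*1/15)*((-6 + 10) - 4) = (-331 - 1/15)*(4 - 4) = -4966/15*0 = 0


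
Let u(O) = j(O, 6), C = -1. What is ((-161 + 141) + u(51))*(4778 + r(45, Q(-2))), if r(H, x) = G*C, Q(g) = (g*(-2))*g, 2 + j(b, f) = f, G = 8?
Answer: -76320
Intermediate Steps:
j(b, f) = -2 + f
u(O) = 4 (u(O) = -2 + 6 = 4)
Q(g) = -2*g**2 (Q(g) = (-2*g)*g = -2*g**2)
r(H, x) = -8 (r(H, x) = 8*(-1) = -8)
((-161 + 141) + u(51))*(4778 + r(45, Q(-2))) = ((-161 + 141) + 4)*(4778 - 8) = (-20 + 4)*4770 = -16*4770 = -76320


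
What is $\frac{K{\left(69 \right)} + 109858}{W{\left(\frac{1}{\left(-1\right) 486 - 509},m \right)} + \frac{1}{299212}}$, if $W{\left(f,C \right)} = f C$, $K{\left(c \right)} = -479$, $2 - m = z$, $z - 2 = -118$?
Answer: $- \frac{32563871801260}{35306021} \approx -9.2233 \cdot 10^{5}$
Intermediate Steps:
$z = -116$ ($z = 2 - 118 = -116$)
$m = 118$ ($m = 2 - -116 = 2 + 116 = 118$)
$W{\left(f,C \right)} = C f$
$\frac{K{\left(69 \right)} + 109858}{W{\left(\frac{1}{\left(-1\right) 486 - 509},m \right)} + \frac{1}{299212}} = \frac{-479 + 109858}{\frac{118}{\left(-1\right) 486 - 509} + \frac{1}{299212}} = \frac{109379}{\frac{118}{-486 - 509} + \frac{1}{299212}} = \frac{109379}{\frac{118}{-995} + \frac{1}{299212}} = \frac{109379}{118 \left(- \frac{1}{995}\right) + \frac{1}{299212}} = \frac{109379}{- \frac{118}{995} + \frac{1}{299212}} = \frac{109379}{- \frac{35306021}{297715940}} = 109379 \left(- \frac{297715940}{35306021}\right) = - \frac{32563871801260}{35306021}$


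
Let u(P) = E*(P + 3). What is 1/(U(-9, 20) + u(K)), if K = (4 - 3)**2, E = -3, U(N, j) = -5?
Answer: -1/17 ≈ -0.058824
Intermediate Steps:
K = 1 (K = 1**2 = 1)
u(P) = -9 - 3*P (u(P) = -3*(P + 3) = -3*(3 + P) = -9 - 3*P)
1/(U(-9, 20) + u(K)) = 1/(-5 + (-9 - 3*1)) = 1/(-5 + (-9 - 3)) = 1/(-5 - 12) = 1/(-17) = -1/17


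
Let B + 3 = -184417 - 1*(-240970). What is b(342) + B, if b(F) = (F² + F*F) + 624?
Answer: 291102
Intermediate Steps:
b(F) = 624 + 2*F² (b(F) = (F² + F²) + 624 = 2*F² + 624 = 624 + 2*F²)
B = 56550 (B = -3 + (-184417 - 1*(-240970)) = -3 + (-184417 + 240970) = -3 + 56553 = 56550)
b(342) + B = (624 + 2*342²) + 56550 = (624 + 2*116964) + 56550 = (624 + 233928) + 56550 = 234552 + 56550 = 291102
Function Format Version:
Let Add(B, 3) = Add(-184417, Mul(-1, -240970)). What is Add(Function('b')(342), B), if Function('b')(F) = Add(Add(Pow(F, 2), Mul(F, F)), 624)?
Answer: 291102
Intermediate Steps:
Function('b')(F) = Add(624, Mul(2, Pow(F, 2))) (Function('b')(F) = Add(Add(Pow(F, 2), Pow(F, 2)), 624) = Add(Mul(2, Pow(F, 2)), 624) = Add(624, Mul(2, Pow(F, 2))))
B = 56550 (B = Add(-3, Add(-184417, Mul(-1, -240970))) = Add(-3, Add(-184417, 240970)) = Add(-3, 56553) = 56550)
Add(Function('b')(342), B) = Add(Add(624, Mul(2, Pow(342, 2))), 56550) = Add(Add(624, Mul(2, 116964)), 56550) = Add(Add(624, 233928), 56550) = Add(234552, 56550) = 291102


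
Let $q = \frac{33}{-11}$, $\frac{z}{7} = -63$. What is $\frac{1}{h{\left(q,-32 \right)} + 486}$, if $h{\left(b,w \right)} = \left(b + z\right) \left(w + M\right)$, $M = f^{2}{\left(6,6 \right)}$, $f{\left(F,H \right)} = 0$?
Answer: $\frac{1}{14694} \approx 6.8055 \cdot 10^{-5}$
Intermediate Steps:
$z = -441$ ($z = 7 \left(-63\right) = -441$)
$M = 0$ ($M = 0^{2} = 0$)
$q = -3$ ($q = 33 \left(- \frac{1}{11}\right) = -3$)
$h{\left(b,w \right)} = w \left(-441 + b\right)$ ($h{\left(b,w \right)} = \left(b - 441\right) \left(w + 0\right) = \left(-441 + b\right) w = w \left(-441 + b\right)$)
$\frac{1}{h{\left(q,-32 \right)} + 486} = \frac{1}{- 32 \left(-441 - 3\right) + 486} = \frac{1}{\left(-32\right) \left(-444\right) + 486} = \frac{1}{14208 + 486} = \frac{1}{14694}$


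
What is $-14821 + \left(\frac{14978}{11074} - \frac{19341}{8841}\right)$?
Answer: $- \frac{34550838925}{2331077} \approx -14822.0$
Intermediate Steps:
$-14821 + \left(\frac{14978}{11074} - \frac{19341}{8841}\right) = -14821 + \left(14978 \cdot \frac{1}{11074} - \frac{921}{421}\right) = -14821 + \left(\frac{7489}{5537} - \frac{921}{421}\right) = -14821 - \frac{1946708}{2331077} = - \frac{34550838925}{2331077}$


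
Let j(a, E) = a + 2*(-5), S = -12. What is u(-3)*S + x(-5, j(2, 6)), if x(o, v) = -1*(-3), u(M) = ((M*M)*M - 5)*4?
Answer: 1539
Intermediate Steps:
j(a, E) = -10 + a (j(a, E) = a - 10 = -10 + a)
u(M) = -20 + 4*M³ (u(M) = (M²*M - 5)*4 = (M³ - 5)*4 = (-5 + M³)*4 = -20 + 4*M³)
x(o, v) = 3
u(-3)*S + x(-5, j(2, 6)) = (-20 + 4*(-3)³)*(-12) + 3 = (-20 + 4*(-27))*(-12) + 3 = (-20 - 108)*(-12) + 3 = -128*(-12) + 3 = 1536 + 3 = 1539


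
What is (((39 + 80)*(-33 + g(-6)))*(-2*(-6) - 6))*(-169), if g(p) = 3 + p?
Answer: 4343976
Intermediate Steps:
(((39 + 80)*(-33 + g(-6)))*(-2*(-6) - 6))*(-169) = (((39 + 80)*(-33 + (3 - 6)))*(-2*(-6) - 6))*(-169) = ((119*(-33 - 3))*(12 - 6))*(-169) = ((119*(-36))*6)*(-169) = -4284*6*(-169) = -25704*(-169) = 4343976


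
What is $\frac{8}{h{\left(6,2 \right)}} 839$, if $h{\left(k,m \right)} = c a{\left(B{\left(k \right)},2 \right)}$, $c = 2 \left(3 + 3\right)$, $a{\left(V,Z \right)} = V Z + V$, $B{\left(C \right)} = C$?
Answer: $\frac{839}{27} \approx 31.074$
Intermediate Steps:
$a{\left(V,Z \right)} = V + V Z$
$c = 12$ ($c = 2 \cdot 6 = 12$)
$h{\left(k,m \right)} = 36 k$ ($h{\left(k,m \right)} = 12 k \left(1 + 2\right) = 12 k 3 = 12 \cdot 3 k = 36 k$)
$\frac{8}{h{\left(6,2 \right)}} 839 = \frac{8}{36 \cdot 6} \cdot 839 = \frac{8}{216} \cdot 839 = 8 \cdot \frac{1}{216} \cdot 839 = \frac{1}{27} \cdot 839 = \frac{839}{27}$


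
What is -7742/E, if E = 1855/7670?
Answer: -1696604/53 ≈ -32011.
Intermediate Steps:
E = 371/1534 (E = 1855*(1/7670) = 371/1534 ≈ 0.24185)
-7742/E = -7742/371/1534 = -7742*1534/371 = -1696604/53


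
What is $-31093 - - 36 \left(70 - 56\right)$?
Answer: $-30589$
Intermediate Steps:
$-31093 - - 36 \left(70 - 56\right) = -31093 - \left(-36\right) 14 = -31093 - -504 = -31093 + 504 = -30589$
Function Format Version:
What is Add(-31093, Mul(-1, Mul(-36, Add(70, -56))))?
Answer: -30589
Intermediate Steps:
Add(-31093, Mul(-1, Mul(-36, Add(70, -56)))) = Add(-31093, Mul(-1, Mul(-36, 14))) = Add(-31093, Mul(-1, -504)) = Add(-31093, 504) = -30589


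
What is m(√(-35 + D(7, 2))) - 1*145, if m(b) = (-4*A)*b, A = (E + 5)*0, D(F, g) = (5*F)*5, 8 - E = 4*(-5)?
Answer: -145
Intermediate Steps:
E = 28 (E = 8 - 4*(-5) = 8 - 1*(-20) = 8 + 20 = 28)
D(F, g) = 25*F
A = 0 (A = (28 + 5)*0 = 33*0 = 0)
m(b) = 0 (m(b) = (-4*0)*b = 0*b = 0)
m(√(-35 + D(7, 2))) - 1*145 = 0 - 1*145 = 0 - 145 = -145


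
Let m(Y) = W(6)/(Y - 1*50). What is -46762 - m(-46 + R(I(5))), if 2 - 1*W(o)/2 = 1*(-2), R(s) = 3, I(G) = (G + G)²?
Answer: -4348858/93 ≈ -46762.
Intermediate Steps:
I(G) = 4*G² (I(G) = (2*G)² = 4*G²)
W(o) = 8 (W(o) = 4 - 2*(-2) = 4 + 4 = 8)
m(Y) = 8/(-50 + Y) (m(Y) = 8/(Y - 1*50) = 8/(Y - 50) = 8/(-50 + Y))
-46762 - m(-46 + R(I(5))) = -46762 - 8/(-50 + (-46 + 3)) = -46762 - 8/(-50 - 43) = -46762 - 8/(-93) = -46762 - 8*(-1)/93 = -46762 - 1*(-8/93) = -46762 + 8/93 = -4348858/93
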